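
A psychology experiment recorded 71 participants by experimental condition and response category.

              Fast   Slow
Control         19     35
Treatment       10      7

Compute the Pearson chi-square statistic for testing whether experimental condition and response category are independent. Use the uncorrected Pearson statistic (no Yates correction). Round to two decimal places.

2.99

Row totals: 54, 17. Column totals: 29, 42. Grand total N = 71.
Expected counts (row total × column total / N):
  Control, Fast: 54×29/71 = 22.0563
  Control, Slow: 54×42/71 = 31.9437
  Treatment, Fast: 17×29/71 = 6.9437
  Treatment, Slow: 17×42/71 = 10.0563
Contributions (O − E)²/E:
  (19 − 22.0563)²/22.0563 = 0.4235
  (35 − 31.9437)²/31.9437 = 0.2924
  (10 − 6.9437)²/6.9437 = 1.3452
  (7 − 10.0563)²/10.0563 = 0.9289
χ² = 0.4235 + 0.2924 + 1.3452 + 0.9289 = 2.99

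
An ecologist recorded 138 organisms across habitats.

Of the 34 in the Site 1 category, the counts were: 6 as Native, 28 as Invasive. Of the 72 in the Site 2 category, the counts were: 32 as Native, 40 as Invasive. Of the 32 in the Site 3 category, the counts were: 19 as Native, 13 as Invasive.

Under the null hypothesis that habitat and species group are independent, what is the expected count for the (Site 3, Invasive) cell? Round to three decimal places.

18.783

Row total (Site 3) = 32; column total (Invasive) = 81; grand total N = 138.
Expected count = (row total × column total) / N = 32 × 81 / 138 = 18.783.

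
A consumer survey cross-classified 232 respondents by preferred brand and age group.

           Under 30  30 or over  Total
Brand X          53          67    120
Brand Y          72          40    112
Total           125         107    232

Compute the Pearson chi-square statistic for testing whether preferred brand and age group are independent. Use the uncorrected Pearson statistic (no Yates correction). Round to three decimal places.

Grand total N = 232.
Expected counts (row total × column total / N):
  Brand X, Under 30: 120×125/232 = 64.6552
  Brand X, 30 or over: 120×107/232 = 55.3448
  Brand Y, Under 30: 112×125/232 = 60.3448
  Brand Y, 30 or over: 112×107/232 = 51.6552
Contributions (O − E)²/E:
  (53 − 64.6552)²/64.6552 = 2.1010
  (67 − 55.3448)²/55.3448 = 2.4545
  (72 − 60.3448)²/60.3448 = 2.2511
  (40 − 51.6552)²/51.6552 = 2.6298
χ² = 2.1010 + 2.4545 + 2.2511 + 2.6298 = 9.436

9.436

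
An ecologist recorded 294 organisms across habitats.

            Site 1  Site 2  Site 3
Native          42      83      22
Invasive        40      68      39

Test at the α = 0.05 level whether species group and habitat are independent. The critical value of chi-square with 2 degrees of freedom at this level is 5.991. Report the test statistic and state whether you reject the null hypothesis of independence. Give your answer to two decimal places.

6.28; reject H₀

Row totals: 147, 147. Column totals: 82, 151, 61. Grand total N = 294.
Expected counts (row total × column total / N):
  Native, Site 1: 147×82/294 = 41.000
  Native, Site 2: 147×151/294 = 75.500
  Native, Site 3: 147×61/294 = 30.500
  Invasive, Site 1: 147×82/294 = 41.000
  Invasive, Site 2: 147×151/294 = 75.500
  Invasive, Site 3: 147×61/294 = 30.500
Contributions (O − E)²/E:
  (42 − 41.000)²/41.000 = 0.0244
  (83 − 75.500)²/75.500 = 0.7450
  (22 − 30.500)²/30.500 = 2.3689
  (40 − 41.000)²/41.000 = 0.0244
  (68 − 75.500)²/75.500 = 0.7450
  (39 − 30.500)²/30.500 = 2.3689
χ² = 0.0244 + 0.7450 + 2.3689 + 0.0244 + 0.7450 + 2.3689 = 6.28
df = (2−1)(3−1) = 2. Since 6.28 > 5.991, reject the null hypothesis of independence at α = 0.05.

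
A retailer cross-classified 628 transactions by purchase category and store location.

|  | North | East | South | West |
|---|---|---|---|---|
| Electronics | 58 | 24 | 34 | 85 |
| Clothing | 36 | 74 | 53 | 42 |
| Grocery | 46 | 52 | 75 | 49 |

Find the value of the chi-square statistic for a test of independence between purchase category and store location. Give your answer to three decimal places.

64.206

Row totals: 201, 205, 222. Column totals: 140, 150, 162, 176. Grand total N = 628.
Expected counts (row total × column total / N):
  Electronics, North: 201×140/628 = 44.8089
  Electronics, East: 201×150/628 = 48.0096
  Electronics, South: 201×162/628 = 51.8503
  Electronics, West: 201×176/628 = 56.3312
  Clothing, North: 205×140/628 = 45.7006
  Clothing, East: 205×150/628 = 48.9650
  Clothing, South: 205×162/628 = 52.8822
  Clothing, West: 205×176/628 = 57.4522
  Grocery, North: 222×140/628 = 49.4904
  Grocery, East: 222×150/628 = 53.0255
  Grocery, South: 222×162/628 = 57.2675
  Grocery, West: 222×176/628 = 62.2166
Contributions (O − E)²/E:
  (58 − 44.8089)²/44.8089 = 3.8833
  (24 − 48.0096)²/48.0096 = 12.0072
  (34 − 51.8503)²/51.8503 = 6.1453
  (85 − 56.3312)²/56.3312 = 14.5905
  (36 − 45.7006)²/45.7006 = 2.0591
  (74 − 48.9650)²/48.9650 = 12.8000
  (53 − 52.8822)²/52.8822 = 0.0003
  (42 − 57.4522)²/57.4522 = 4.1560
  (46 − 49.4904)²/49.4904 = 0.2462
  (52 − 53.0255)²/53.0255 = 0.0198
  (75 − 57.2675)²/57.2675 = 5.4908
  (49 − 62.2166)²/62.2166 = 2.8076
χ² = 3.8833 + 12.0072 + 6.1453 + 14.5905 + 2.0591 + 12.8000 + 0.0003 + 4.1560 + 0.2462 + 0.0198 + 5.4908 + 2.8076 = 64.206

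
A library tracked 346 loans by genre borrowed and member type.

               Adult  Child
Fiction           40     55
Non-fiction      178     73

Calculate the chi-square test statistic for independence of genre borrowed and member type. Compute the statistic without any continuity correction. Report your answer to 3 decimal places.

24.543

Row totals: 95, 251. Column totals: 218, 128. Grand total N = 346.
Expected counts (row total × column total / N):
  Fiction, Adult: 95×218/346 = 59.8555
  Fiction, Child: 95×128/346 = 35.1445
  Non-fiction, Adult: 251×218/346 = 158.1445
  Non-fiction, Child: 251×128/346 = 92.8555
Contributions (O − E)²/E:
  (40 − 59.8555)²/59.8555 = 6.5865
  (55 − 35.1445)²/35.1445 = 11.2177
  (178 − 158.1445)²/158.1445 = 2.4929
  (73 − 92.8555)²/92.8555 = 4.2457
χ² = 6.5865 + 11.2177 + 2.4929 + 4.2457 = 24.543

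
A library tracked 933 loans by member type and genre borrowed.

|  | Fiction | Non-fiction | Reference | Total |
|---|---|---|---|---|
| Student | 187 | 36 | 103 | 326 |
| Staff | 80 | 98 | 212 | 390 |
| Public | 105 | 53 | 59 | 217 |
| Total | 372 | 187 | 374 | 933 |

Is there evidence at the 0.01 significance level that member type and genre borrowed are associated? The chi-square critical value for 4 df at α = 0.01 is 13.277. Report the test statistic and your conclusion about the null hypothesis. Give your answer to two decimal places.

120.59; reject H₀

Grand total N = 933.
Expected counts (row total × column total / N):
  Student, Fiction: 326×372/933 = 129.981
  Student, Non-fiction: 326×187/933 = 65.340
  Student, Reference: 326×374/933 = 130.680
  Staff, Fiction: 390×372/933 = 155.498
  Staff, Non-fiction: 390×187/933 = 78.167
  Staff, Reference: 390×374/933 = 156.334
  Public, Fiction: 217×372/933 = 86.521
  Public, Non-fiction: 217×187/933 = 43.493
  Public, Reference: 217×374/933 = 86.986
Contributions (O − E)²/E:
  (187 − 129.981)²/129.981 = 25.0126
  (36 − 65.340)²/65.340 = 13.1747
  (103 − 130.680)²/130.680 = 5.8630
  (80 − 155.498)²/155.498 = 36.6561
  (98 − 78.167)²/78.167 = 5.0321
  (212 − 156.334)²/156.334 = 19.8210
  (105 − 86.521)²/86.521 = 3.9467
  (53 − 43.493)²/43.493 = 2.0781
  (59 − 86.986)²/86.986 = 9.0039
χ² = 25.0126 + 13.1747 + 5.8630 + 36.6561 + 5.0321 + 19.8210 + 3.9467 + 2.0781 + 9.0039 = 120.59
df = (3−1)(3−1) = 4. Since 120.59 > 13.277, reject the null hypothesis of independence at α = 0.01.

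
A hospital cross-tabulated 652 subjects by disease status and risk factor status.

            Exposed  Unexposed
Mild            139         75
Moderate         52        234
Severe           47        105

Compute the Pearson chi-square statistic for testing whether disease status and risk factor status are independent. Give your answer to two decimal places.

Row totals: 214, 286, 152. Column totals: 238, 414. Grand total N = 652.
Expected counts (row total × column total / N):
  Mild, Exposed: 214×238/652 = 78.117
  Mild, Unexposed: 214×414/652 = 135.883
  Moderate, Exposed: 286×238/652 = 104.399
  Moderate, Unexposed: 286×414/652 = 181.601
  Severe, Exposed: 152×238/652 = 55.485
  Severe, Unexposed: 152×414/652 = 96.515
Contributions (O − E)²/E:
  (139 − 78.117)²/78.117 = 47.4511
  (75 − 135.883)²/135.883 = 27.2789
  (52 − 104.399)²/104.399 = 26.2996
  (234 − 181.601)²/181.601 = 15.1192
  (47 − 55.485)²/55.485 = 1.2976
  (105 − 96.515)²/96.515 = 0.7459
χ² = 47.4511 + 27.2789 + 26.2996 + 15.1192 + 1.2976 + 0.7459 = 118.19

118.19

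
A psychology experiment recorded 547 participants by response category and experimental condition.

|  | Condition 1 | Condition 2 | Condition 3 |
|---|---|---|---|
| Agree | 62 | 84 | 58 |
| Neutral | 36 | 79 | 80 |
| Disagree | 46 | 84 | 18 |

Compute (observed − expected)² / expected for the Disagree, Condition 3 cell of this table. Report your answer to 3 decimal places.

13.885

Row total (Disagree) = 148; column total (Condition 3) = 156; N = 547.
Expected count E = 148 × 156 / 547 = 42.2084.
Contribution = (O − E)²/E = (18 − 42.2084)² / 42.2084 = 13.885.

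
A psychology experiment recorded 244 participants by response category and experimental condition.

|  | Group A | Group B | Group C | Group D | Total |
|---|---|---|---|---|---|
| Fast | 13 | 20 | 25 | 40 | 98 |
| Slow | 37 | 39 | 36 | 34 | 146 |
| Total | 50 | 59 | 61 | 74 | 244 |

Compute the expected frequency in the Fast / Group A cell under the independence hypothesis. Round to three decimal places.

20.082

Row total (Fast) = 98; column total (Group A) = 50; grand total N = 244.
Expected count = (row total × column total) / N = 98 × 50 / 244 = 20.082.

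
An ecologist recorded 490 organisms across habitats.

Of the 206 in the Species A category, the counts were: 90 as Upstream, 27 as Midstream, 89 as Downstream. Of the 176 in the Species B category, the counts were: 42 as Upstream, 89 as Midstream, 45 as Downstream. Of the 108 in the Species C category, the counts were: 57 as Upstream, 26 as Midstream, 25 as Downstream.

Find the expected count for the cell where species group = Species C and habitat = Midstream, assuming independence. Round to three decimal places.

31.298

Row total (Species C) = 108; column total (Midstream) = 142; grand total N = 490.
Expected count = (row total × column total) / N = 108 × 142 / 490 = 31.298.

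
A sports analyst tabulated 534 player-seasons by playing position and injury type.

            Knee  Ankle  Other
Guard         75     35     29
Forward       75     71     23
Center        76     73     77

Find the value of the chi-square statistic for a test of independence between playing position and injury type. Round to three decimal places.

32.873

Row totals: 139, 169, 226. Column totals: 226, 179, 129. Grand total N = 534.
Expected counts (row total × column total / N):
  Guard, Knee: 139×226/534 = 58.8277
  Guard, Ankle: 139×179/534 = 46.5936
  Guard, Other: 139×129/534 = 33.5787
  Forward, Knee: 169×226/534 = 71.5243
  Forward, Ankle: 169×179/534 = 56.6498
  Forward, Other: 169×129/534 = 40.8258
  Center, Knee: 226×226/534 = 95.6479
  Center, Ankle: 226×179/534 = 75.7566
  Center, Other: 226×129/534 = 54.5955
Contributions (O − E)²/E:
  (75 − 58.8277)²/58.8277 = 4.4459
  (35 − 46.5936)²/46.5936 = 2.8848
  (29 − 33.5787)²/33.5787 = 0.6243
  (75 − 71.5243)²/71.5243 = 0.1689
  (71 − 56.6498)²/56.6498 = 3.6351
  (23 − 40.8258)²/40.8258 = 7.7833
  (76 − 95.6479)²/95.6479 = 4.0361
  (73 − 75.7566)²/75.7566 = 0.1003
  (77 − 54.5955)²/54.5955 = 9.1942
χ² = 4.4459 + 2.8848 + 0.6243 + 0.1689 + 3.6351 + 7.7833 + 4.0361 + 0.1003 + 9.1942 = 32.873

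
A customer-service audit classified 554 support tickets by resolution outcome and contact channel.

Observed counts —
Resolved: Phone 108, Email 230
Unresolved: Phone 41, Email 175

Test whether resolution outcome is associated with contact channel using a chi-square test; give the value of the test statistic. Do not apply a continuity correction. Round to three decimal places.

Row totals: 338, 216. Column totals: 149, 405. Grand total N = 554.
Expected counts (row total × column total / N):
  Resolved, Phone: 338×149/554 = 90.9061
  Resolved, Email: 338×405/554 = 247.0939
  Unresolved, Phone: 216×149/554 = 58.0939
  Unresolved, Email: 216×405/554 = 157.9061
Contributions (O − E)²/E:
  (108 − 90.9061)²/90.9061 = 3.2143
  (230 − 247.0939)²/247.0939 = 1.1826
  (41 − 58.0939)²/58.0939 = 5.0298
  (175 − 157.9061)²/157.9061 = 1.8505
χ² = 3.2143 + 1.1826 + 5.0298 + 1.8505 = 11.277

11.277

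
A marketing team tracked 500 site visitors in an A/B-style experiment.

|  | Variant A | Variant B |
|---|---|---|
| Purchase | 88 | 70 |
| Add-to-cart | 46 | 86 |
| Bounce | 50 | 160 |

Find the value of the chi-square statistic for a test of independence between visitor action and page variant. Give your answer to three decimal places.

39.711

Row totals: 158, 132, 210. Column totals: 184, 316. Grand total N = 500.
Expected counts (row total × column total / N):
  Purchase, Variant A: 158×184/500 = 58.1440
  Purchase, Variant B: 158×316/500 = 99.8560
  Add-to-cart, Variant A: 132×184/500 = 48.5760
  Add-to-cart, Variant B: 132×316/500 = 83.4240
  Bounce, Variant A: 210×184/500 = 77.2800
  Bounce, Variant B: 210×316/500 = 132.7200
Contributions (O − E)²/E:
  (88 − 58.1440)²/58.1440 = 15.3306
  (70 − 99.8560)²/99.8560 = 8.9267
  (46 − 48.5760)²/48.5760 = 0.1366
  (86 − 83.4240)²/83.4240 = 0.0795
  (50 − 77.2800)²/77.2800 = 9.6299
  (160 − 132.7200)²/132.7200 = 5.6073
χ² = 15.3306 + 8.9267 + 0.1366 + 0.0795 + 9.6299 + 5.6073 = 39.711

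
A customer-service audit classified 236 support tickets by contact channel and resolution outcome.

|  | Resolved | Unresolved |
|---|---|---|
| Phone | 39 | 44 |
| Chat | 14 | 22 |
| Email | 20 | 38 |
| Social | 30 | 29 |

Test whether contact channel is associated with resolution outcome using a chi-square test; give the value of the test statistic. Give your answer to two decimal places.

Row totals: 83, 36, 58, 59. Column totals: 103, 133. Grand total N = 236.
Expected counts (row total × column total / N):
  Phone, Resolved: 83×103/236 = 36.225
  Phone, Unresolved: 83×133/236 = 46.775
  Chat, Resolved: 36×103/236 = 15.712
  Chat, Unresolved: 36×133/236 = 20.288
  Email, Resolved: 58×103/236 = 25.314
  Email, Unresolved: 58×133/236 = 32.686
  Social, Resolved: 59×103/236 = 25.750
  Social, Unresolved: 59×133/236 = 33.250
Contributions (O − E)²/E:
  (39 − 36.225)²/36.225 = 0.2126
  (44 − 46.775)²/46.775 = 0.1646
  (14 − 15.712)²/15.712 = 0.1865
  (22 − 20.288)²/20.288 = 0.1445
  (20 − 25.314)²/25.314 = 1.1155
  (38 − 32.686)²/32.686 = 0.8639
  (30 − 25.750)²/25.750 = 0.7015
  (29 − 33.250)²/33.250 = 0.5432
χ² = 0.2126 + 0.1646 + 0.1865 + 0.1445 + 1.1155 + 0.8639 + 0.7015 + 0.5432 = 3.93

3.93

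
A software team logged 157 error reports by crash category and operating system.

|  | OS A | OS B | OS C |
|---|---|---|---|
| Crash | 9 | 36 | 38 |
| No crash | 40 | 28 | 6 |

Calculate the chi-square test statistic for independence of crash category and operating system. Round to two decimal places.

Row totals: 83, 74. Column totals: 49, 64, 44. Grand total N = 157.
Expected counts (row total × column total / N):
  Crash, OS A: 83×49/157 = 25.904
  Crash, OS B: 83×64/157 = 33.834
  Crash, OS C: 83×44/157 = 23.261
  No crash, OS A: 74×49/157 = 23.096
  No crash, OS B: 74×64/157 = 30.166
  No crash, OS C: 74×44/157 = 20.739
Contributions (O − E)²/E:
  (9 − 25.904)²/25.904 = 11.0309
  (36 − 33.834)²/33.834 = 0.1387
  (38 − 23.261)²/23.261 = 9.3392
  (40 − 23.096)²/23.096 = 12.3721
  (28 − 30.166)²/30.166 = 0.1555
  (6 − 20.739)²/20.739 = 10.4749
χ² = 11.0309 + 0.1387 + 9.3392 + 12.3721 + 0.1555 + 10.4749 = 43.51

43.51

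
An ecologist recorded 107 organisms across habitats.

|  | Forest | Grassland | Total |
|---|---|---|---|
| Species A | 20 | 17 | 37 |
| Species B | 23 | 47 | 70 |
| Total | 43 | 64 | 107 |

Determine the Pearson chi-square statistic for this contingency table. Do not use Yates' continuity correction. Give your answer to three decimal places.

Grand total N = 107.
Expected counts (row total × column total / N):
  Species A, Forest: 37×43/107 = 14.86916
  Species A, Grassland: 37×64/107 = 22.13084
  Species B, Forest: 70×43/107 = 28.13084
  Species B, Grassland: 70×64/107 = 41.86916
Contributions (O − E)²/E:
  (20 − 14.86916)²/14.86916 = 1.7705
  (17 − 22.13084)²/22.13084 = 1.1895
  (23 − 28.13084)²/28.13084 = 0.9358
  (47 − 41.86916)²/41.86916 = 0.6288
χ² = 1.7705 + 1.1895 + 0.9358 + 0.6288 = 4.525

4.525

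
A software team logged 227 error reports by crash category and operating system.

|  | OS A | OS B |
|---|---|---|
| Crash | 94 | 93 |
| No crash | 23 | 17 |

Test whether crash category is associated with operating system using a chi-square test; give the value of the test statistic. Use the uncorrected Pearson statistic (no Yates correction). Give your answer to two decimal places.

Row totals: 187, 40. Column totals: 117, 110. Grand total N = 227.
Expected counts (row total × column total / N):
  Crash, OS A: 187×117/227 = 96.383
  Crash, OS B: 187×110/227 = 90.617
  No crash, OS A: 40×117/227 = 20.617
  No crash, OS B: 40×110/227 = 19.383
Contributions (O − E)²/E:
  (94 − 96.383)²/96.383 = 0.0589
  (93 − 90.617)²/90.617 = 0.0627
  (23 − 20.617)²/20.617 = 0.2754
  (17 − 19.383)²/19.383 = 0.2930
χ² = 0.0589 + 0.0627 + 0.2754 + 0.2930 = 0.69

0.69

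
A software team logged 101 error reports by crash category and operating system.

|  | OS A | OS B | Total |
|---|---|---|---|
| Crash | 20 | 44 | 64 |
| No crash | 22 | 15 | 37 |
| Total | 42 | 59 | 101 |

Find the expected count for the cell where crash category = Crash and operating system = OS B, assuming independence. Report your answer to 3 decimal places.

37.386

Row total (Crash) = 64; column total (OS B) = 59; grand total N = 101.
Expected count = (row total × column total) / N = 64 × 59 / 101 = 37.386.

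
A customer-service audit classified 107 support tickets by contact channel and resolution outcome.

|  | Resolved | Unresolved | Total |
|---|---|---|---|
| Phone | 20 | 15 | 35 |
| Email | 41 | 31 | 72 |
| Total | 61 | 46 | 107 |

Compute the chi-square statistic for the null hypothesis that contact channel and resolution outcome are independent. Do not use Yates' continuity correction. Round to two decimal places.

Grand total N = 107.
Expected counts (row total × column total / N):
  Phone, Resolved: 35×61/107 = 19.953
  Phone, Unresolved: 35×46/107 = 15.047
  Email, Resolved: 72×61/107 = 41.047
  Email, Unresolved: 72×46/107 = 30.953
Contributions (O − E)²/E:
  (20 − 19.953)²/19.953 = 0.0001
  (15 − 15.047)²/15.047 = 0.0001
  (41 − 41.047)²/41.047 = 0.0001
  (31 − 30.953)²/30.953 = 0.0001
χ² = 0.0001 + 0.0001 + 0.0001 + 0.0001 = 0.00

0.00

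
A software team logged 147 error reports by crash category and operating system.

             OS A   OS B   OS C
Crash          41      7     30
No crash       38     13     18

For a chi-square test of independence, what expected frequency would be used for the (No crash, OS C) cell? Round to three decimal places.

Row total (No crash) = 69; column total (OS C) = 48; grand total N = 147.
Expected count = (row total × column total) / N = 69 × 48 / 147 = 22.531.

22.531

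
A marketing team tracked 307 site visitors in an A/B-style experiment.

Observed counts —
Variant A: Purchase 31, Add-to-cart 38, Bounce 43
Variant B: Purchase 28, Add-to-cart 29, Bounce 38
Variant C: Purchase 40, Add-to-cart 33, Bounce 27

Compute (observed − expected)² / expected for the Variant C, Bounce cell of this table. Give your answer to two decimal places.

1.90

Row total (Variant C) = 100; column total (Bounce) = 108; N = 307.
Expected count E = 100 × 108 / 307 = 35.1792.
Contribution = (O − E)²/E = (27 − 35.1792)² / 35.1792 = 1.90.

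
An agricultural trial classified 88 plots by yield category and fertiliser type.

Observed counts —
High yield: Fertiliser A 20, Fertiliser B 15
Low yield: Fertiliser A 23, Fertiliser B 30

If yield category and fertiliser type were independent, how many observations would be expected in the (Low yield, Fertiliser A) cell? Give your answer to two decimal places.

25.90

Row total (Low yield) = 53; column total (Fertiliser A) = 43; grand total N = 88.
Expected count = (row total × column total) / N = 53 × 43 / 88 = 25.90.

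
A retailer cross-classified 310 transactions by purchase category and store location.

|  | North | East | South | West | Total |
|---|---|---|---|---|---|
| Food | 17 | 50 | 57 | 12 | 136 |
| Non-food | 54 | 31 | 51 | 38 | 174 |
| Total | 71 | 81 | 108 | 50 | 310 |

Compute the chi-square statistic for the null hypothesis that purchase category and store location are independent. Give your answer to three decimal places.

Grand total N = 310.
Expected counts (row total × column total / N):
  Food, North: 136×71/310 = 31.1484
  Food, East: 136×81/310 = 35.5355
  Food, South: 136×108/310 = 47.3806
  Food, West: 136×50/310 = 21.9355
  Non-food, North: 174×71/310 = 39.8516
  Non-food, East: 174×81/310 = 45.4645
  Non-food, South: 174×108/310 = 60.6194
  Non-food, West: 174×50/310 = 28.0645
Contributions (O − E)²/E:
  (17 − 31.1484)²/31.1484 = 6.4266
  (50 − 35.5355)²/35.5355 = 5.8877
  (57 − 47.3806)²/47.3806 = 1.9530
  (12 − 21.9355)²/21.9355 = 4.5002
  (54 − 39.8516)²/39.8516 = 5.0231
  (31 − 45.4645)²/45.4645 = 4.6019
  (51 − 60.6194)²/60.6194 = 1.5265
  (38 − 28.0645)²/28.0645 = 3.5174
χ² = 6.4266 + 5.8877 + 1.9530 + 4.5002 + 5.0231 + 4.6019 + 1.5265 + 3.5174 = 33.436

33.436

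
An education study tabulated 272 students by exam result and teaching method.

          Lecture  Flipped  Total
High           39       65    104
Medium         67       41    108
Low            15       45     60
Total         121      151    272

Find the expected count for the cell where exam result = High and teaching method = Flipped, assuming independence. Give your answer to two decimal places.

Row total (High) = 104; column total (Flipped) = 151; grand total N = 272.
Expected count = (row total × column total) / N = 104 × 151 / 272 = 57.74.

57.74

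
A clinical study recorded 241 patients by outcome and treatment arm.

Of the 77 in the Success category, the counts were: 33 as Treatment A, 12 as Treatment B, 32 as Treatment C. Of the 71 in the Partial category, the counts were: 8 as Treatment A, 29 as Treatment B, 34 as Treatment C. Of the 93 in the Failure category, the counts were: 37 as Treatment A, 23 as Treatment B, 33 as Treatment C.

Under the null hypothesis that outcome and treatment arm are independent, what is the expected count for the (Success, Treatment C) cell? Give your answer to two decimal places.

Row total (Success) = 77; column total (Treatment C) = 99; grand total N = 241.
Expected count = (row total × column total) / N = 77 × 99 / 241 = 31.63.

31.63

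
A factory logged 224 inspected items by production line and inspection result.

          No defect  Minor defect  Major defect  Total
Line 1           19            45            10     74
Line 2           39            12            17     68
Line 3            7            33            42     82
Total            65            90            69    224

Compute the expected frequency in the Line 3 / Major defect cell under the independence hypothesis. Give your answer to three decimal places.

25.259

Row total (Line 3) = 82; column total (Major defect) = 69; grand total N = 224.
Expected count = (row total × column total) / N = 82 × 69 / 224 = 25.259.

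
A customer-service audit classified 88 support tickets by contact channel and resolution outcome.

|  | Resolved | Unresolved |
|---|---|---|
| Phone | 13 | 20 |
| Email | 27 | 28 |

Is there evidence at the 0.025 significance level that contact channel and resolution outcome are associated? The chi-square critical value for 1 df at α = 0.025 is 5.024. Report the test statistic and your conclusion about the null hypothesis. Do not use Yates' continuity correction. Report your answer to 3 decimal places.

Row totals: 33, 55. Column totals: 40, 48. Grand total N = 88.
Expected counts (row total × column total / N):
  Phone, Resolved: 33×40/88 = 15.0000
  Phone, Unresolved: 33×48/88 = 18.0000
  Email, Resolved: 55×40/88 = 25.0000
  Email, Unresolved: 55×48/88 = 30.0000
Contributions (O − E)²/E:
  (13 − 15.0000)²/15.0000 = 0.2667
  (20 − 18.0000)²/18.0000 = 0.2222
  (27 − 25.0000)²/25.0000 = 0.1600
  (28 − 30.0000)²/30.0000 = 0.1333
χ² = 0.2667 + 0.2222 + 0.1600 + 0.1333 = 0.782
df = (2−1)(2−1) = 1. Since 0.782 < 5.024, fail to reject the null hypothesis of independence at α = 0.025.

0.782; fail to reject H₀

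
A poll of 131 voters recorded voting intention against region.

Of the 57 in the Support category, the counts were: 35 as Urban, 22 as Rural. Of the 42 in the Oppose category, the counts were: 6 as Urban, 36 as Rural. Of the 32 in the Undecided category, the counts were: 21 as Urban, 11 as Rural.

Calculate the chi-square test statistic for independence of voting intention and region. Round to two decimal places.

Row totals: 57, 42, 32. Column totals: 62, 69. Grand total N = 131.
Expected counts (row total × column total / N):
  Support, Urban: 57×62/131 = 26.977
  Support, Rural: 57×69/131 = 30.023
  Oppose, Urban: 42×62/131 = 19.878
  Oppose, Rural: 42×69/131 = 22.122
  Undecided, Urban: 32×62/131 = 15.145
  Undecided, Rural: 32×69/131 = 16.855
Contributions (O − E)²/E:
  (35 − 26.977)²/26.977 = 2.3861
  (22 − 30.023)²/30.023 = 2.1440
  (6 − 19.878)²/19.878 = 9.6890
  (36 − 22.122)²/22.122 = 8.7062
  (21 − 15.145)²/15.145 = 2.2635
  (11 − 16.855)²/16.855 = 2.0339
χ² = 2.3861 + 2.1440 + 9.6890 + 8.7062 + 2.2635 + 2.0339 = 27.22

27.22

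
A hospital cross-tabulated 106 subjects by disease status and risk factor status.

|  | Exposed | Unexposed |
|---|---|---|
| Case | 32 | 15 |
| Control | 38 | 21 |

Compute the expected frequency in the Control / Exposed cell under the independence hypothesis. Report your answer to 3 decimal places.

Row total (Control) = 59; column total (Exposed) = 70; grand total N = 106.
Expected count = (row total × column total) / N = 59 × 70 / 106 = 38.962.

38.962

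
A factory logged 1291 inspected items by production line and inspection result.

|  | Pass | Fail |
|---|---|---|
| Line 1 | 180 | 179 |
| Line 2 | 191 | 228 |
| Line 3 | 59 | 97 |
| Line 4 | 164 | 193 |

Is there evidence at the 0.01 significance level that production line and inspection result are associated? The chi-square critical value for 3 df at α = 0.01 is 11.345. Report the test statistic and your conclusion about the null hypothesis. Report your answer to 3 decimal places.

Row totals: 359, 419, 156, 357. Column totals: 594, 697. Grand total N = 1291.
Expected counts (row total × column total / N):
  Line 1, Pass: 359×594/1291 = 165.1789
  Line 1, Fail: 359×697/1291 = 193.8211
  Line 2, Pass: 419×594/1291 = 192.7854
  Line 2, Fail: 419×697/1291 = 226.2146
  Line 3, Pass: 156×594/1291 = 71.7769
  Line 3, Fail: 156×697/1291 = 84.2231
  Line 4, Pass: 357×594/1291 = 164.2587
  Line 4, Fail: 357×697/1291 = 192.7413
Contributions (O − E)²/E:
  (180 − 165.1789)²/165.1789 = 1.3299
  (179 − 193.8211)²/193.8211 = 1.1333
  (191 − 192.7854)²/192.7854 = 0.0165
  (228 − 226.2146)²/226.2146 = 0.0141
  (59 − 71.7769)²/71.7769 = 2.2744
  (97 − 84.2231)²/84.2231 = 1.9383
  (164 − 164.2587)²/164.2587 = 0.0004
  (193 − 192.7413)²/192.7413 = 0.0003
χ² = 1.3299 + 1.1333 + 0.0165 + 0.0141 + 2.2744 + 1.9383 + 0.0004 + 0.0003 = 6.707
df = (4−1)(2−1) = 3. Since 6.707 < 11.345, fail to reject the null hypothesis of independence at α = 0.01.

6.707; fail to reject H₀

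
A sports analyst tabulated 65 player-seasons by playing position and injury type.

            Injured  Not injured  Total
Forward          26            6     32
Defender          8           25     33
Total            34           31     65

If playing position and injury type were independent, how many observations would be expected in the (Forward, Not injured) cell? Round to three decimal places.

Row total (Forward) = 32; column total (Not injured) = 31; grand total N = 65.
Expected count = (row total × column total) / N = 32 × 31 / 65 = 15.262.

15.262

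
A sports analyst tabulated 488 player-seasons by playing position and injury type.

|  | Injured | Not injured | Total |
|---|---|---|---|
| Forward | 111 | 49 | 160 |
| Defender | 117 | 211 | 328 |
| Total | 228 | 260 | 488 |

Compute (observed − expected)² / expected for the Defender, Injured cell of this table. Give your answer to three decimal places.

8.573

Row total (Defender) = 328; column total (Injured) = 228; N = 488.
Expected count E = 328 × 228 / 488 = 153.2459.
Contribution = (O − E)²/E = (117 − 153.2459)² / 153.2459 = 8.573.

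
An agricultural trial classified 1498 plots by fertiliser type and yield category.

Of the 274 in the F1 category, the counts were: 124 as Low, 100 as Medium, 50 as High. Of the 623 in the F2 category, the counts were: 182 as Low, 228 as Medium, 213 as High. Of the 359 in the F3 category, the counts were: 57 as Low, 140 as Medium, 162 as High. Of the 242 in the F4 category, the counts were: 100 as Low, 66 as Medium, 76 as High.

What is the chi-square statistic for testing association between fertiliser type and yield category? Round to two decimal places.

Row totals: 274, 623, 359, 242. Column totals: 463, 534, 501. Grand total N = 1498.
Expected counts (row total × column total / N):
  F1, Low: 274×463/1498 = 84.688
  F1, Medium: 274×534/1498 = 97.674
  F1, High: 274×501/1498 = 91.638
  F2, Low: 623×463/1498 = 192.556
  F2, Medium: 623×534/1498 = 222.084
  F2, High: 623×501/1498 = 208.360
  F3, Low: 359×463/1498 = 110.959
  F3, Medium: 359×534/1498 = 127.975
  F3, High: 359×501/1498 = 120.066
  F4, Low: 242×463/1498 = 74.797
  F4, Medium: 242×534/1498 = 86.267
  F4, High: 242×501/1498 = 80.936
Contributions (O − E)²/E:
  (124 − 84.688)²/84.688 = 18.2486
  (100 − 97.674)²/97.674 = 0.0554
  (50 − 91.638)²/91.638 = 18.9193
  (182 − 192.556)²/192.556 = 0.5787
  (228 − 222.084)²/222.084 = 0.1576
  (213 − 208.360)²/208.360 = 0.1033
  (57 − 110.959)²/110.959 = 26.2401
  (140 − 127.975)²/127.975 = 1.1299
  (162 − 120.066)²/120.066 = 14.6458
  (100 − 74.797)²/74.797 = 8.4922
  (66 − 86.267)²/86.267 = 4.7614
  (76 − 80.936)²/80.936 = 0.3010
χ² = 18.2486 + 0.0554 + 18.9193 + 0.5787 + 0.1576 + 0.1033 + 26.2401 + 1.1299 + 14.6458 + 8.4922 + 4.7614 + 0.3010 = 93.63

93.63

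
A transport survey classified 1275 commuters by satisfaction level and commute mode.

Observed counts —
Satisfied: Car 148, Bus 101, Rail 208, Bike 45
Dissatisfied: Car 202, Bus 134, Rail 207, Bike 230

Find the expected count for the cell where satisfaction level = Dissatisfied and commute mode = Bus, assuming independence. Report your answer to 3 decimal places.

Row total (Dissatisfied) = 773; column total (Bus) = 235; grand total N = 1275.
Expected count = (row total × column total) / N = 773 × 235 / 1275 = 142.475.

142.475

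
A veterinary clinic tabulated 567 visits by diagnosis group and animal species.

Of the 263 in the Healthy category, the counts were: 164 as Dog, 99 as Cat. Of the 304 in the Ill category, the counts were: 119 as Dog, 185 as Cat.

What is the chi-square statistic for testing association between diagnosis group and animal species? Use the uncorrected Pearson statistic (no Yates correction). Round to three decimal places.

30.392

Row totals: 263, 304. Column totals: 283, 284. Grand total N = 567.
Expected counts (row total × column total / N):
  Healthy, Dog: 263×283/567 = 131.2681
  Healthy, Cat: 263×284/567 = 131.7319
  Ill, Dog: 304×283/567 = 151.7319
  Ill, Cat: 304×284/567 = 152.2681
Contributions (O − E)²/E:
  (164 − 131.2681)²/131.2681 = 8.1617
  (99 − 131.7319)²/131.7319 = 8.1330
  (119 − 151.7319)²/151.7319 = 7.0610
  (185 − 152.2681)²/152.2681 = 7.0361
χ² = 8.1617 + 8.1330 + 7.0610 + 7.0361 = 30.392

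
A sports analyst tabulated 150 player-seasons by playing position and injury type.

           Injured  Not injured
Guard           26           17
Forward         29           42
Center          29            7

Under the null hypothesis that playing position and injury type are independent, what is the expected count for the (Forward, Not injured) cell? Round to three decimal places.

31.240

Row total (Forward) = 71; column total (Not injured) = 66; grand total N = 150.
Expected count = (row total × column total) / N = 71 × 66 / 150 = 31.240.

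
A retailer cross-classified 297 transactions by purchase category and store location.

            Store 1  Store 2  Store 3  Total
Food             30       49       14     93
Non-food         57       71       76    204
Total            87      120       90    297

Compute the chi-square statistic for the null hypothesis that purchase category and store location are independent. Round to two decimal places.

15.85

Grand total N = 297.
Expected counts (row total × column total / N):
  Food, Store 1: 93×87/297 = 27.242
  Food, Store 2: 93×120/297 = 37.576
  Food, Store 3: 93×90/297 = 28.182
  Non-food, Store 1: 204×87/297 = 59.758
  Non-food, Store 2: 204×120/297 = 82.424
  Non-food, Store 3: 204×90/297 = 61.818
Contributions (O − E)²/E:
  (30 − 27.242)²/27.242 = 0.2792
  (49 − 37.576)²/37.576 = 3.4732
  (14 − 28.182)²/28.182 = 7.1368
  (57 − 59.758)²/59.758 = 0.1273
  (71 − 82.424)²/82.424 = 1.5834
  (76 − 61.818)²/61.818 = 3.2536
χ² = 0.2792 + 3.4732 + 7.1368 + 0.1273 + 1.5834 + 3.2536 = 15.85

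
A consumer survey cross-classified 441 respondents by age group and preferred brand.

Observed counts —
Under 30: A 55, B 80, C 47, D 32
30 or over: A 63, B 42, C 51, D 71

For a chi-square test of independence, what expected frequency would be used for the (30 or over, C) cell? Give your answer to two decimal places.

50.44

Row total (30 or over) = 227; column total (C) = 98; grand total N = 441.
Expected count = (row total × column total) / N = 227 × 98 / 441 = 50.44.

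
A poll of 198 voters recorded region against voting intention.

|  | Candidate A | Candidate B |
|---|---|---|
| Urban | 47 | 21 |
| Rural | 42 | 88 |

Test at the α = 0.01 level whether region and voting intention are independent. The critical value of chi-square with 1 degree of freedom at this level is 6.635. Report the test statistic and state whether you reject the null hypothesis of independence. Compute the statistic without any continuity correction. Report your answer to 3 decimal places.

Row totals: 68, 130. Column totals: 89, 109. Grand total N = 198.
Expected counts (row total × column total / N):
  Urban, Candidate A: 68×89/198 = 30.5657
  Urban, Candidate B: 68×109/198 = 37.4343
  Rural, Candidate A: 130×89/198 = 58.4343
  Rural, Candidate B: 130×109/198 = 71.5657
Contributions (O − E)²/E:
  (47 − 30.5657)²/30.5657 = 8.8363
  (21 − 37.4343)²/37.4343 = 7.2149
  (42 − 58.4343)²/58.4343 = 4.6220
  (88 − 71.5657)²/71.5657 = 3.7740
χ² = 8.8363 + 7.2149 + 4.6220 + 3.7740 = 24.447
df = (2−1)(2−1) = 1. Since 24.447 > 6.635, reject the null hypothesis of independence at α = 0.01.

24.447; reject H₀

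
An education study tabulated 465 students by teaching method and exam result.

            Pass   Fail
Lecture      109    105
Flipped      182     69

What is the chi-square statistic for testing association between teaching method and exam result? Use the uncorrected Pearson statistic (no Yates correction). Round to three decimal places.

Row totals: 214, 251. Column totals: 291, 174. Grand total N = 465.
Expected counts (row total × column total / N):
  Lecture, Pass: 214×291/465 = 133.9226
  Lecture, Fail: 214×174/465 = 80.0774
  Flipped, Pass: 251×291/465 = 157.0774
  Flipped, Fail: 251×174/465 = 93.9226
Contributions (O − E)²/E:
  (109 − 133.9226)²/133.9226 = 4.6380
  (105 − 80.0774)²/80.0774 = 7.7567
  (182 − 157.0774)²/157.0774 = 3.9543
  (69 − 93.9226)²/93.9226 = 6.6133
χ² = 4.6380 + 7.7567 + 3.9543 + 6.6133 = 22.962

22.962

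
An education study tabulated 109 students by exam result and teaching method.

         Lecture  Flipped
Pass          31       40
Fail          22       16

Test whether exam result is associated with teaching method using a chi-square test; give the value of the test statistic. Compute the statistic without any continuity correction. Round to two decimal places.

Row totals: 71, 38. Column totals: 53, 56. Grand total N = 109.
Expected counts (row total × column total / N):
  Pass, Lecture: 71×53/109 = 34.523
  Pass, Flipped: 71×56/109 = 36.477
  Fail, Lecture: 38×53/109 = 18.477
  Fail, Flipped: 38×56/109 = 19.523
Contributions (O − E)²/E:
  (31 − 34.523)²/34.523 = 0.3595
  (40 − 36.477)²/36.477 = 0.3403
  (22 − 18.477)²/18.477 = 0.6717
  (16 − 19.523)²/19.523 = 0.6357
χ² = 0.3595 + 0.3403 + 0.6717 + 0.6357 = 2.01

2.01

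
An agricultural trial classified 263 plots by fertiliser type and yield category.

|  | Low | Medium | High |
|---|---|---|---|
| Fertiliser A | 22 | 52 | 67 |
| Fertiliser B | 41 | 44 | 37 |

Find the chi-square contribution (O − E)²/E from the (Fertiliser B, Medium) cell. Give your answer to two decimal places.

0.01

Row total (Fertiliser B) = 122; column total (Medium) = 96; N = 263.
Expected count E = 122 × 96 / 263 = 44.5323.
Contribution = (O − E)²/E = (44 − 44.5323)² / 44.5323 = 0.01.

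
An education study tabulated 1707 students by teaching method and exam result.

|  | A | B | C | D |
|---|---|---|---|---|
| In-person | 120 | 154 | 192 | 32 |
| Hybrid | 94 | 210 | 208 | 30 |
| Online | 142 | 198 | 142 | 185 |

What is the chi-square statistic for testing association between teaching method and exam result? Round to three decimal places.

185.126

Row totals: 498, 542, 667. Column totals: 356, 562, 542, 247. Grand total N = 1707.
Expected counts (row total × column total / N):
  In-person, A: 498×356/1707 = 103.8594
  In-person, B: 498×562/1707 = 163.9578
  In-person, C: 498×542/1707 = 158.1230
  In-person, D: 498×247/1707 = 72.0598
  Hybrid, A: 542×356/1707 = 113.0357
  Hybrid, B: 542×562/1707 = 178.4441
  Hybrid, C: 542×542/1707 = 172.0937
  Hybrid, D: 542×247/1707 = 78.4265
  Online, A: 667×356/1707 = 139.1049
  Online, B: 667×562/1707 = 219.5981
  Online, C: 667×542/1707 = 211.7832
  Online, D: 667×247/1707 = 96.5138
Contributions (O − E)²/E:
  (120 − 103.8594)²/103.8594 = 2.5084
  (154 − 163.9578)²/163.9578 = 0.6048
  (192 − 158.1230)²/158.1230 = 7.2580
  (32 − 72.0598)²/72.0598 = 22.2702
  (94 − 113.0357)²/113.0357 = 3.2057
  (210 − 178.4441)²/178.4441 = 5.5803
  (208 − 172.0937)²/172.0937 = 7.4916
  (30 − 78.4265)²/78.4265 = 29.9022
  (142 − 139.1049)²/139.1049 = 0.0603
  (198 − 219.5981)²/219.5981 = 2.1242
  (142 − 211.7832)²/211.7832 = 22.9938
  (185 − 96.5138)²/96.5138 = 81.1263
χ² = 2.5084 + 0.6048 + 7.2580 + 22.2702 + 3.2057 + 5.5803 + 7.4916 + 29.9022 + 0.0603 + 2.1242 + 22.9938 + 81.1263 = 185.126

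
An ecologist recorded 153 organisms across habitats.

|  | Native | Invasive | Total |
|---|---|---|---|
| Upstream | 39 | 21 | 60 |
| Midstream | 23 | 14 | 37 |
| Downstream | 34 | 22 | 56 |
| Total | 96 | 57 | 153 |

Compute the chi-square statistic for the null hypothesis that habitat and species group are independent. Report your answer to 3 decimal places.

Grand total N = 153.
Expected counts (row total × column total / N):
  Upstream, Native: 60×96/153 = 37.6471
  Upstream, Invasive: 60×57/153 = 22.3529
  Midstream, Native: 37×96/153 = 23.2157
  Midstream, Invasive: 37×57/153 = 13.7843
  Downstream, Native: 56×96/153 = 35.1373
  Downstream, Invasive: 56×57/153 = 20.8627
Contributions (O − E)²/E:
  (39 − 37.6471)²/37.6471 = 0.0486
  (21 − 22.3529)²/22.3529 = 0.0819
  (23 − 23.2157)²/23.2157 = 0.0020
  (14 − 13.7843)²/13.7843 = 0.0034
  (34 − 35.1373)²/35.1373 = 0.0368
  (22 − 20.8627)²/20.8627 = 0.0620
χ² = 0.0486 + 0.0819 + 0.0020 + 0.0034 + 0.0368 + 0.0620 = 0.235

0.235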